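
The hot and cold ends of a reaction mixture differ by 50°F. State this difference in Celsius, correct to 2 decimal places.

Only the scale ratio 5/9 matters for a change in temperature.
50 × 5/9 = 27.78.

27.78°C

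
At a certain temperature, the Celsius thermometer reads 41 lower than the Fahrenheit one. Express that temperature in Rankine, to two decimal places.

511.92°R

Let x be the Fahrenheit reading; then the Celsius reading is 5/9·x - 17.7778.
(5/9·x - 17.7778) - x = -41  ⇒  (-4/9)·x = -23.2222  ⇒  x = 52.2500°F.
In Celsius: (52.25 - 32) × 5/9 = 11.2500°C.
In Rankine: 11.2500 × 1.8 + 491.67 = 511.92°R.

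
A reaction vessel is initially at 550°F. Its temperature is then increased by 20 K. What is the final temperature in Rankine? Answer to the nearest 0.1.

Initial temperature in Celsius: (550 - 32) × 5/9 = 287.7778°C.
The 20 K change is an interval; Kelvin and Celsius degrees are the same size, so ΔC = +20°C.
Final Celsius temperature: 287.7778 + 20.0000 = 307.7778°C.
In Rankine: 307.7778 × 1.8 + 491.67 = 1045.7°R.

1045.7°R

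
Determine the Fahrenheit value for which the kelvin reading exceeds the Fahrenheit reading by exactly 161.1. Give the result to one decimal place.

212.1°F

Let F be the Fahrenheit reading. The kelvin reading is K = 5/9·F + 255.372.
Require K - F = 161.1: (-4/9)·F + 255.372 = 161.1.
F = (161.1 - 255.372) / (-4/9) = 212.1.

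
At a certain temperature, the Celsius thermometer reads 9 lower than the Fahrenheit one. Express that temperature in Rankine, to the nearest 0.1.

439.9°R

Let x be the Fahrenheit reading; then the Celsius reading is 5/9·x - 17.7778.
(5/9·x - 17.7778) - x = -9  ⇒  (-4/9)·x = 79/9  ⇒  x = -19.7500°F.
In Celsius: (-19.75 - 32) × 5/9 = -28.7500°C.
In Rankine: -28.7500 × 1.8 + 491.67 = 439.9°R.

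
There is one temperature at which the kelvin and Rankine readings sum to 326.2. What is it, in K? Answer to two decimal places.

Let K be the kelvin reading. The Rankine reading is R = 1.8·K.
Require K + R = 326.2: (2.8)·K = 326.2.
K = (326.2) / (2.8) = 116.50.

116.50 K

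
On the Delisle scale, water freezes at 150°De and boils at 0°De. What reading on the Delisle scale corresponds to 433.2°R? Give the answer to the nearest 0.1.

First in Celsius: (433.2 - 491.67) × 5/9 = -32.4833°C.
Linearly onto the Delisle scale: 150 + (-32.4833 / 100) × (0 - 150) = 198.7°De.

198.7°De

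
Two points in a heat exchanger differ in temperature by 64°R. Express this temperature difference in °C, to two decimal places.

An interval of 1°R corresponds to 5/9°C.
64 × 5/9 = 35.56.

35.56°C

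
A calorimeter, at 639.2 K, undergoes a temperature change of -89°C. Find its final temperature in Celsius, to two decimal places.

277.05°C

Initial temperature in Celsius: 639.2 - 273.15 = 366.0500°C.
Final Celsius temperature: 366.0500 - 89.0000 = 277.0500°C.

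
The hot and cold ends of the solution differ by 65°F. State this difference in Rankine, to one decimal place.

Fahrenheit and Rankine degrees are the same size, so the interval is unchanged: 65.0.

65.0°R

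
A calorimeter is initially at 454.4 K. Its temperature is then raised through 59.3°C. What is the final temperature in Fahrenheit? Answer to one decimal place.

465.0°F

Initial temperature in Celsius: 454.4 - 273.15 = 181.2500°C.
Final Celsius temperature: 181.2500 + 59.3000 = 240.5500°C.
In Fahrenheit: 240.5500 × 1.8 + 32 = 465.0°F.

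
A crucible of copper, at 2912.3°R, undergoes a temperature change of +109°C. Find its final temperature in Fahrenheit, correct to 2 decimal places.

2648.83°F

Initial temperature in Celsius: (2912.3 - 491.67) × 5/9 = 1344.7944°C.
Final Celsius temperature: 1344.7944 + 109.0000 = 1453.7944°C.
In Fahrenheit: 1453.7944 × 1.8 + 32 = 2648.83°F.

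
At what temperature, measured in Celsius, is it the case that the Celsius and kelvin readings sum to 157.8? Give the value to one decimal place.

-57.7°C

Let C be the Celsius reading. The kelvin reading is K = 1·C + 273.15.
Require C + K = 157.8: (2)·C + 273.15 = 157.8.
C = (157.8 - 273.15) / (2) = -57.7.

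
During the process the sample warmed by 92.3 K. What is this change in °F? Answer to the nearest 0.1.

An interval of 1 K corresponds to 1.8°F.
92.3 × 1.8 = 166.1.

166.1°F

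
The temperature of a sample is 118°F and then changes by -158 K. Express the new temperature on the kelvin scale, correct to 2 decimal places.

Initial temperature in Celsius: (118 - 32) × 5/9 = 47.7778°C.
The 158 K change is an interval; Kelvin and Celsius degrees are the same size, so ΔC = -158°C.
Final Celsius temperature: 47.7778 - 158.0000 = -110.2222°C.
In kelvin: -110.2222 + 273.15 = 162.93 K.

162.93 K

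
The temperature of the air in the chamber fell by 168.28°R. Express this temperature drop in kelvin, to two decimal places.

For a temperature interval the offset drops out; only the factor 5/9 applies.
168.28 × 5/9 = 93.49.

93.49 K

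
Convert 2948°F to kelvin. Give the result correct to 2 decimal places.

1893.15 K

In Celsius: (2948 - 32) × 5/9 = 1620.0000°C.
In kelvin: 1620.0000 + 273.15 = 1893.15 K.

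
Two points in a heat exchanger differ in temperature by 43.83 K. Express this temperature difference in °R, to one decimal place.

Only the scale ratio 1.8 matters for a change in temperature.
43.83 × 1.8 = 78.9.

78.9°R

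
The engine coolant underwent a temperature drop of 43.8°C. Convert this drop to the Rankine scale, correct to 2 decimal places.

For a temperature interval the offset drops out; only the factor 1.8 applies.
43.8 × 1.8 = 78.84.

78.84°R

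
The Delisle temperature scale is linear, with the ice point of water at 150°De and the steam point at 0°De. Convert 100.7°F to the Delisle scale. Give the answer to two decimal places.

First in Celsius: (100.7 - 32) × 5/9 = 38.1667°C.
Linearly onto the Delisle scale: 150 + (38.1667 / 100) × (0 - 150) = 92.75°De.

92.75°De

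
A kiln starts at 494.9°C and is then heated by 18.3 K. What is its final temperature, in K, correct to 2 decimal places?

The 18.3 K change is an interval; Kelvin and Celsius degrees are the same size, so ΔC = +18.3°C.
Final Celsius temperature: 494.9000 + 18.3000 = 513.2000°C.
In kelvin: 513.2000 + 273.15 = 786.35 K.

786.35 K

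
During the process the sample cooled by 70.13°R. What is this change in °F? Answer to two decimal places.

Rankine and Fahrenheit degrees are the same size, so the interval is unchanged: 70.13.

70.13°F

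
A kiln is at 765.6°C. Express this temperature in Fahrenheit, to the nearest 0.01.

1410.08°F

In Fahrenheit: 765.6000 × 1.8 + 32 = 1410.08°F.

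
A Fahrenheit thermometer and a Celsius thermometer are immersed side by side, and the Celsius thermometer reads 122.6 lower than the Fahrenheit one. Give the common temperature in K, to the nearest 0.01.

Let x be the Fahrenheit reading; then the Celsius reading is 5/9·x - 17.7778.
(5/9·x - 17.7778) - x = -122.6  ⇒  (-4/9)·x = -104.822  ⇒  x = 235.8500°F.
In Celsius: (235.85 - 32) × 5/9 = 113.2500°C.
In kelvin: 113.2500 + 273.15 = 386.40 K.

386.40 K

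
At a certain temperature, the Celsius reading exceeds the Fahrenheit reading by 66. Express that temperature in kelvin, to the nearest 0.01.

150.65 K

Let x be the Celsius reading; then the Fahrenheit reading is 1.8·x + 32.
(1.8·x + 32) - x = -66  ⇒  (0.8)·x = -98  ⇒  x = -122.5000°C.
In kelvin: -122.5000 + 273.15 = 150.65 K.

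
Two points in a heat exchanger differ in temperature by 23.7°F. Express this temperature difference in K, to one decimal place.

Only the scale ratio 5/9 matters for a change in temperature.
23.7 × 5/9 = 13.2.

13.2 K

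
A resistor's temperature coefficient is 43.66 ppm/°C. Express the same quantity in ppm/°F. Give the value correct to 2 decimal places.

The quantity depends on a temperature interval, so only the ratio of degree sizes applies; the offset between the scales is irrelevant.
A change of 1°F is a change of 5/9°C, so per °F the value is 43.66 × 5/9 = 24.26.

24.26 ppm/°F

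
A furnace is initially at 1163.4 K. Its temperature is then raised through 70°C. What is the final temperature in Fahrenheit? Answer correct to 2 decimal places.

Initial temperature in Celsius: 1163.4 - 273.15 = 890.2500°C.
Final Celsius temperature: 890.2500 + 70.0000 = 960.2500°C.
In Fahrenheit: 960.2500 × 1.8 + 32 = 1760.45°F.

1760.45°F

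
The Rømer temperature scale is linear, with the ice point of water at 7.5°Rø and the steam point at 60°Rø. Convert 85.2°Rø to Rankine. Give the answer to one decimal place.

Linear interpolation between the fixed points: C = (85.2 - 7.5) × 100 / (60 - 7.5) = 148.0000°C.
Then 148.0000 × 1.8 + 491.67 = 758.1°R.

758.1°R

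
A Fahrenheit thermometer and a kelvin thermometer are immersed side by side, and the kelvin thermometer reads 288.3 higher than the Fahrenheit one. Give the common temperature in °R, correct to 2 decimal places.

385.58°R

Let x be the Fahrenheit reading; then the kelvin reading is 5/9·x + 255.372.
(5/9·x + 255.372) - x = 288.3  ⇒  (-4/9)·x = 32.9278  ⇒  x = -74.0875°F.
In Celsius: (-74.0875 - 32) × 5/9 = -58.9375°C.
In Rankine: -58.9375 × 1.8 + 491.67 = 385.58°R.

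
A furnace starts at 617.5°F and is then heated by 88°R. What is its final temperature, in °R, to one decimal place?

Initial temperature in Celsius: (617.5 - 32) × 5/9 = 325.2778°C.
The 88°R change is an interval, so only the factor 5/9 applies: +88 × 5/9 = +48.8889°C.
Final Celsius temperature: 325.2778 + 48.8889 = 374.1667°C.
In Rankine: 374.1667 × 1.8 + 491.67 = 1165.2°R.

1165.2°R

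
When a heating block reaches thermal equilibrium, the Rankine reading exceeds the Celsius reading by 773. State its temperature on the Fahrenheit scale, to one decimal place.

Let x be the Celsius reading; then the Rankine reading is 1.8·x + 491.67.
(1.8·x + 491.67) - x = 773  ⇒  (0.8)·x = 281.33  ⇒  x = 351.6625°C.
In Fahrenheit: 351.6625 × 1.8 + 32 = 665.0°F.

665.0°F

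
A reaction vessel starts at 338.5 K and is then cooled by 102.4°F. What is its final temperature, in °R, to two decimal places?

Initial temperature in Celsius: 338.5 - 273.15 = 65.3500°C.
The 102.4°F change is an interval, so only the factor 5/9 applies: -102.4 × 5/9 = -56.8889°C.
Final Celsius temperature: 65.3500 - 56.8889 = 8.4611°C.
In Rankine: 8.4611 × 1.8 + 491.67 = 506.90°R.

506.90°R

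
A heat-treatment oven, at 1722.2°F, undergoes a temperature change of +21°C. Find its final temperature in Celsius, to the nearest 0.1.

Initial temperature in Celsius: (1722.2 - 32) × 5/9 = 939.0000°C.
Final Celsius temperature: 939.0000 + 21.0000 = 960.0000°C.

960.0°C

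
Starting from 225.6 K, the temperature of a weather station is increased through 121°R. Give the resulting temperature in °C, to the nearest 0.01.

19.67°C

Initial temperature in Celsius: 225.6 - 273.15 = -47.5500°C.
The 121°R change is an interval, so only the factor 5/9 applies: +121 × 5/9 = +67.2222°C.
Final Celsius temperature: -47.5500 + 67.2222 = 19.6722°C.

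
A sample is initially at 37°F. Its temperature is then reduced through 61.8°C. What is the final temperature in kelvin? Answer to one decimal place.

214.1 K

Initial temperature in Celsius: (37 - 32) × 5/9 = 2.7778°C.
Final Celsius temperature: 2.7778 - 61.8000 = -59.0222°C.
In kelvin: -59.0222 + 273.15 = 214.1 K.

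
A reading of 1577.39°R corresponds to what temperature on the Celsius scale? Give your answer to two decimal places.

603.18°C

In Celsius: (1577.39 - 491.67) × 5/9 = 603.1778°C.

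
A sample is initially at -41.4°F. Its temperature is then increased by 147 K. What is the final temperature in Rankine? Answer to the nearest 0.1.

Initial temperature in Celsius: (-41.4 - 32) × 5/9 = -40.7778°C.
The 147 K change is an interval; Kelvin and Celsius degrees are the same size, so ΔC = +147°C.
Final Celsius temperature: -40.7778 + 147.0000 = 106.2222°C.
In Rankine: 106.2222 × 1.8 + 491.67 = 682.9°R.

682.9°R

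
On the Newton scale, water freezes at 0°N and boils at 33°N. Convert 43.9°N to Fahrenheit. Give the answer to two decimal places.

Linear interpolation between the fixed points: C = (43.9 - 0) × 100 / (33 - 0) = 133.0303°C.
Then 133.0303 × 1.8 + 32 = 271.45°F.

271.45°F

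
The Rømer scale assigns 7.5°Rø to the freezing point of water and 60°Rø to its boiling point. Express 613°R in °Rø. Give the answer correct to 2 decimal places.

42.89°Rø

First in Celsius: (613 - 491.67) × 5/9 = 67.4056°C.
Linearly onto the Rømer scale: 7.5 + (67.4056 / 100) × (60 - 7.5) = 42.89°Rø.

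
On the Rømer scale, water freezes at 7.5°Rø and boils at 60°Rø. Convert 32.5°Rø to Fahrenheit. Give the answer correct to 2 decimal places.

117.71°F

Linear interpolation between the fixed points: C = (32.5 - 7.5) × 100 / (60 - 7.5) = 47.6190°C.
Then 47.6190 × 1.8 + 32 = 117.71°F.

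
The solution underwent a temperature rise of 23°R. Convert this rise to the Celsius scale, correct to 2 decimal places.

12.78°C

Only the scale ratio 5/9 matters for a change in temperature.
23 × 5/9 = 12.78.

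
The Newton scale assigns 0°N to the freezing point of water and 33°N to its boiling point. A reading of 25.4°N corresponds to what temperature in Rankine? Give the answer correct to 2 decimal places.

630.22°R

Linear interpolation between the fixed points: C = (25.4 - 0) × 100 / (33 - 0) = 76.9697°C.
Then 76.9697 × 1.8 + 491.67 = 630.22°R.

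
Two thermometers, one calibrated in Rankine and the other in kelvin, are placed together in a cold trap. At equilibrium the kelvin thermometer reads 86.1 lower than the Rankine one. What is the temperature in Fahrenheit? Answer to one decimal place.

-265.9°F

Let x be the Rankine reading; then the kelvin reading is 5/9·x.
(5/9·x) - x = -86.1  ⇒  (-4/9)·x = -86.1  ⇒  x = 193.7250°R.
In Celsius: (193.725 - 491.67) × 5/9 = -165.5250°C.
In Fahrenheit: -165.5250 × 1.8 + 32 = -265.9°F.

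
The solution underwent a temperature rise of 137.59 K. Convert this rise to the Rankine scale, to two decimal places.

Only the scale ratio 1.8 matters for a change in temperature.
137.59 × 1.8 = 247.66.

247.66°R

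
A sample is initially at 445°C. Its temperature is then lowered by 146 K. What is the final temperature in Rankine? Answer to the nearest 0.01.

The 146 K change is an interval; Kelvin and Celsius degrees are the same size, so ΔC = -146°C.
Final Celsius temperature: 445.0000 - 146.0000 = 299.0000°C.
In Rankine: 299.0000 × 1.8 + 491.67 = 1029.87°R.

1029.87°R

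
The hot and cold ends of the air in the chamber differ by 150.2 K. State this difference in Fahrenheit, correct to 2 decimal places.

An interval of 1 K corresponds to 1.8°F.
150.2 × 1.8 = 270.36.

270.36°F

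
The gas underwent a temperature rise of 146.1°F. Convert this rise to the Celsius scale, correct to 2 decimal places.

For a temperature interval the offset drops out; only the factor 5/9 applies.
146.1 × 5/9 = 81.17.

81.17°C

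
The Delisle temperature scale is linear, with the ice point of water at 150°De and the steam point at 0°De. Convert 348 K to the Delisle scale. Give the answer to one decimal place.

37.7°De

First in Celsius: 348 - 273.15 = 74.8500°C.
Linearly onto the Delisle scale: 150 + (74.8500 / 100) × (0 - 150) = 37.7°De.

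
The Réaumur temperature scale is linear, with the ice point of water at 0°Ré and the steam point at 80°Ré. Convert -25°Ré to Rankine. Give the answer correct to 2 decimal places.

Linear interpolation between the fixed points: C = (-25 - 0) × 100 / (80 - 0) = -31.2500°C.
Then -31.2500 × 1.8 + 491.67 = 435.42°R.

435.42°R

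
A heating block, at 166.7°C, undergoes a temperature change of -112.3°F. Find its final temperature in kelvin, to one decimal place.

The 112.3°F change is an interval, so only the factor 5/9 applies: -112.3 × 5/9 = -62.3889°C.
Final Celsius temperature: 166.7000 - 62.3889 = 104.3111°C.
In kelvin: 104.3111 + 273.15 = 377.5 K.

377.5 K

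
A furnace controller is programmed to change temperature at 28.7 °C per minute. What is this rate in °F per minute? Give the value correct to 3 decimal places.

Since only a temperature interval is involved, the additive offset between the scales drops out.
A change of 1°C is a change of 1.8°F, so 28.7 × 1.8 = 51.660.

51.660 °F/minute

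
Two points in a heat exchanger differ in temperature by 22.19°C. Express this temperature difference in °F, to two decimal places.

Only the scale ratio 1.8 matters for a change in temperature.
22.19 × 1.8 = 39.94.

39.94°F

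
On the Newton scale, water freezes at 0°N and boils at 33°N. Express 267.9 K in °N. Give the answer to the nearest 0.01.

First in Celsius: 267.9 - 273.15 = -5.2500°C.
Linearly onto the Newton scale: 0 + (-5.2500 / 100) × (33 - 0) = -1.73°N.

-1.73°N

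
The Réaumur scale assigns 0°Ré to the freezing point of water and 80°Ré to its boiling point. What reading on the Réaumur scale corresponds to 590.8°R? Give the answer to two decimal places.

44.06°Ré

First in Celsius: (590.8 - 491.67) × 5/9 = 55.0722°C.
Linearly onto the Réaumur scale: 0 + (55.0722 / 100) × (80 - 0) = 44.06°Ré.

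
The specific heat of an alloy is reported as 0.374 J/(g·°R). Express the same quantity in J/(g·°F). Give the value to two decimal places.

0.37 J/(g·°F)

The quantity depends on a temperature interval, so only the ratio of degree sizes applies; the offset between the scales is irrelevant.
A change of 1°F is a change of 1°R, so per °F the value is 0.374 × 1 = 0.37.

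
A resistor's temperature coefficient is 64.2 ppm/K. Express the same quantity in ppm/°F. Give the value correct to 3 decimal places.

Since only a temperature interval is involved, the additive offset between the scales drops out.
A change of 1°F is a change of 5/9 K, so per °F the value is 64.2 × 5/9 = 35.667.

35.667 ppm/°F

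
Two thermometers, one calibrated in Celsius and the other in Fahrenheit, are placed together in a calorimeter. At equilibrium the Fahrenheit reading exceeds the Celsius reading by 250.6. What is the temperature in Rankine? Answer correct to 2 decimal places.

Let x be the Celsius reading; then the Fahrenheit reading is 1.8·x + 32.
(1.8·x + 32) - x = 250.6  ⇒  (0.8)·x = 218.6  ⇒  x = 273.2500°C.
In Rankine: 273.2500 × 1.8 + 491.67 = 983.52°R.

983.52°R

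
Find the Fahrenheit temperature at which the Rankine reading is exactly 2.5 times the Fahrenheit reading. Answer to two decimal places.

306.45°F

Let F be the Fahrenheit reading. The Rankine reading is R = 1·F + 459.67.
Require R = 2.5·F: 1·F + 459.67 = 2.5·F.
(-1.5)·F = -459.67  ⇒  F = 306.45.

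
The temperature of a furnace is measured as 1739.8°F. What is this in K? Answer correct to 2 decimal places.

In Celsius: (1739.8 - 32) × 5/9 = 948.7778°C.
In kelvin: 948.7778 + 273.15 = 1221.93 K.

1221.93 K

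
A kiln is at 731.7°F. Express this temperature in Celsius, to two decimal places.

In Celsius: (731.7 - 32) × 5/9 = 388.7222°C.

388.72°C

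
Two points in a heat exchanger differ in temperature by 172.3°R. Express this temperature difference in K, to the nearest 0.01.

95.72 K

Only the scale ratio 5/9 matters for a change in temperature.
172.3 × 5/9 = 95.72.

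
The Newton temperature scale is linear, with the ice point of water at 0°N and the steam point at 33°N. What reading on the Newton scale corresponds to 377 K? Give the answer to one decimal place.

First in Celsius: 377 - 273.15 = 103.8500°C.
Linearly onto the Newton scale: 0 + (103.8500 / 100) × (33 - 0) = 34.3°N.

34.3°N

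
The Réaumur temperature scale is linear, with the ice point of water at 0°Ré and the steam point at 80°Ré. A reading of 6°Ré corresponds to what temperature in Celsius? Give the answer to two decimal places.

Linear interpolation between the fixed points: C = (6 - 0) × 100 / (80 - 0) = 7.5000°C.

7.50°C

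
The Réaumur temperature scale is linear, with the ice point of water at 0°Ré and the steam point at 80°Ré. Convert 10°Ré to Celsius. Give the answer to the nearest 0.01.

12.50°C

Linear interpolation between the fixed points: C = (10 - 0) × 100 / (80 - 0) = 12.5000°C.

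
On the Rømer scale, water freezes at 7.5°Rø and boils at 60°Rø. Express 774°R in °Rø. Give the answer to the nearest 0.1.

89.8°Rø

First in Celsius: (774 - 491.67) × 5/9 = 156.8500°C.
Linearly onto the Rømer scale: 7.5 + (156.8500 / 100) × (60 - 7.5) = 89.8°Rø.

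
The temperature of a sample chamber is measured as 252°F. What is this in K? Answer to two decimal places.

395.37 K

In Celsius: (252 - 32) × 5/9 = 122.2222°C.
In kelvin: 122.2222 + 273.15 = 395.37 K.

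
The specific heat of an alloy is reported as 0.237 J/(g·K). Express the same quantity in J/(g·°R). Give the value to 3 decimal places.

0.132 J/(g·°R)

Since only a temperature interval is involved, the additive offset between the scales drops out.
A change of 1°R is a change of 5/9 K, so per °R the value is 0.237 × 5/9 = 0.132.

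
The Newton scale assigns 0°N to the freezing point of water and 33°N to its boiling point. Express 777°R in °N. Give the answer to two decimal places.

First in Celsius: (777 - 491.67) × 5/9 = 158.5167°C.
Linearly onto the Newton scale: 0 + (158.5167 / 100) × (33 - 0) = 52.31°N.

52.31°N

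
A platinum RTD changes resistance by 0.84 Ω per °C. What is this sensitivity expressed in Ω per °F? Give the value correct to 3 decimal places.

The quantity depends on a temperature interval, so only the ratio of degree sizes applies; the offset between the scales is irrelevant.
A change of 1°F is a change of 5/9°C, so per °F the value is 0.84 × 5/9 = 0.467.

0.467 Ω per °F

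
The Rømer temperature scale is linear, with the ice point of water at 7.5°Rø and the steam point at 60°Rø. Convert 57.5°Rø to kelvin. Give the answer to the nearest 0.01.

Linear interpolation between the fixed points: C = (57.5 - 7.5) × 100 / (60 - 7.5) = 95.2381°C.
Then 95.2381 + 273.15 = 368.39 K.

368.39 K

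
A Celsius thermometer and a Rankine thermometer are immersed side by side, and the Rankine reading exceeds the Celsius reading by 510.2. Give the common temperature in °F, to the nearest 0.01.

73.69°F

Let x be the Celsius reading; then the Rankine reading is 1.8·x + 491.67.
(1.8·x + 491.67) - x = 510.2  ⇒  (0.8)·x = 18.53  ⇒  x = 23.1625°C.
In Fahrenheit: 23.1625 × 1.8 + 32 = 73.69°F.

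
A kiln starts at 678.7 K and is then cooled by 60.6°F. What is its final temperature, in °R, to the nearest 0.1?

Initial temperature in Celsius: 678.7 - 273.15 = 405.5500°C.
The 60.6°F change is an interval, so only the factor 5/9 applies: -60.6 × 5/9 = -33.6667°C.
Final Celsius temperature: 405.5500 - 33.6667 = 371.8833°C.
In Rankine: 371.8833 × 1.8 + 491.67 = 1161.1°R.

1161.1°R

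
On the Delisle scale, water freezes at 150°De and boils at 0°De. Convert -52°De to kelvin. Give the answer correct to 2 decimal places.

Linear interpolation between the fixed points: C = (-52 - 150) × 100 / (0 - 150) = 134.6667°C.
Then 134.6667 + 273.15 = 407.82 K.

407.82 K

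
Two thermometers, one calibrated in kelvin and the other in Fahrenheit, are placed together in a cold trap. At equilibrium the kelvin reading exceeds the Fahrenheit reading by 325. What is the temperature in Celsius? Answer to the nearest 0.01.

Let x be the kelvin reading; then the Fahrenheit reading is 1.8·x - 459.67.
(1.8·x - 459.67) - x = -325  ⇒  (0.8)·x = 134.67  ⇒  x = 168.3375 K.
In Celsius: 168.3375 - 273.15 = -104.81°C.

-104.81°C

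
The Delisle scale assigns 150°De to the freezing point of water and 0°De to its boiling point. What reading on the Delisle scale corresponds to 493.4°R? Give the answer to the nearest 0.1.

148.6°De

First in Celsius: (493.4 - 491.67) × 5/9 = 0.9611°C.
Linearly onto the Delisle scale: 150 + (0.9611 / 100) × (0 - 150) = 148.6°De.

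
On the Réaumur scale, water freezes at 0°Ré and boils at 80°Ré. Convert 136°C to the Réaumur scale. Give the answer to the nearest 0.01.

Linearly onto the Réaumur scale: 0 + (136.0000 / 100) × (80 - 0) = 108.80°Ré.

108.80°Ré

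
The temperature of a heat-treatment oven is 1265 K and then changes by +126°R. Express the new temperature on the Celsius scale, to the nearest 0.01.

1061.85°C

Initial temperature in Celsius: 1265 - 273.15 = 991.8500°C.
The 126°R change is an interval, so only the factor 5/9 applies: +126 × 5/9 = +70.0000°C.
Final Celsius temperature: 991.8500 + 70.0000 = 1061.8500°C.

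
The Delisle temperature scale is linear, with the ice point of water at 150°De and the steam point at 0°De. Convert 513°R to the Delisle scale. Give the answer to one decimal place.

132.2°De

First in Celsius: (513 - 491.67) × 5/9 = 11.8500°C.
Linearly onto the Delisle scale: 150 + (11.8500 / 100) × (0 - 150) = 132.2°De.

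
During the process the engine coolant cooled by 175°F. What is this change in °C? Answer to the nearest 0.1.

97.2°C

Only the scale ratio 5/9 matters for a change in temperature.
175 × 5/9 = 97.2.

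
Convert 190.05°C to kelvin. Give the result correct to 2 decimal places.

In kelvin: 190.0500 + 273.15 = 463.20 K.

463.20 K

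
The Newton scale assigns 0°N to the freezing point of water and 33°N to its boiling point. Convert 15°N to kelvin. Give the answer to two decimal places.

Linear interpolation between the fixed points: C = (15 - 0) × 100 / (33 - 0) = 45.4545°C.
Then 45.4545 + 273.15 = 318.60 K.

318.60 K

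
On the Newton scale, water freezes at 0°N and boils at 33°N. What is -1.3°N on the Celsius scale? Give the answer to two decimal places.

-3.94°C

Linear interpolation between the fixed points: C = (-1.3 - 0) × 100 / (33 - 0) = -3.9394°C.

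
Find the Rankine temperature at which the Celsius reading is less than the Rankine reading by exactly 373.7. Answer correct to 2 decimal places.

Let R be the Rankine reading. The Celsius reading is C = 5/9·R - 273.15.
Require C - R = -373.7: (-4/9)·R - 273.15 = -373.7.
R = (-373.7 + 273.15) / (-4/9) = 226.24.

226.24°R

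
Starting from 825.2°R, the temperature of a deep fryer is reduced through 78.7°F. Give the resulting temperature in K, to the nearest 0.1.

Initial temperature in Celsius: (825.2 - 491.67) × 5/9 = 185.2944°C.
The 78.7°F change is an interval, so only the factor 5/9 applies: -78.7 × 5/9 = -43.7222°C.
Final Celsius temperature: 185.2944 - 43.7222 = 141.5722°C.
In kelvin: 141.5722 + 273.15 = 414.7 K.

414.7 K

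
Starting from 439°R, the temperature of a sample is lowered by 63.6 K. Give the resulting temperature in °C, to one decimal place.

Initial temperature in Celsius: (439 - 491.67) × 5/9 = -29.2611°C.
The 63.6 K change is an interval; Kelvin and Celsius degrees are the same size, so ΔC = -63.6°C.
Final Celsius temperature: -29.2611 - 63.6000 = -92.8611°C.

-92.9°C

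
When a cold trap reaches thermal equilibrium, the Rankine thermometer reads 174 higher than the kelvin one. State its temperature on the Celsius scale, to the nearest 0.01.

Let x be the kelvin reading; then the Rankine reading is 1.8·x.
(1.8·x) - x = 174  ⇒  (0.8)·x = 174  ⇒  x = 217.5000 K.
In Celsius: 217.5 - 273.15 = -55.65°C.

-55.65°C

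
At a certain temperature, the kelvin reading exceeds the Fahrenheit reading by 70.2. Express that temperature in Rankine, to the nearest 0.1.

Let x be the Fahrenheit reading; then the kelvin reading is 5/9·x + 255.372.
(5/9·x + 255.372) - x = 70.2  ⇒  (-4/9)·x = -185.172  ⇒  x = 416.6375°F.
In Celsius: (416.6375 - 32) × 5/9 = 213.6875°C.
In Rankine: 213.6875 × 1.8 + 491.67 = 876.3°R.

876.3°R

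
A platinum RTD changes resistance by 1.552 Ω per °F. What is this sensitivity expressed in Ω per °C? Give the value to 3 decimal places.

2.794 Ω per °C

Since only a temperature interval is involved, the additive offset between the scales drops out.
A change of 1°C is a change of 1.8°F, so per °C the value is 1.552 × 1.8 = 2.794.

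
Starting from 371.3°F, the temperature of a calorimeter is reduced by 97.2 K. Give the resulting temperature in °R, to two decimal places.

656.01°R

Initial temperature in Celsius: (371.3 - 32) × 5/9 = 188.5000°C.
The 97.2 K change is an interval; Kelvin and Celsius degrees are the same size, so ΔC = -97.2°C.
Final Celsius temperature: 188.5000 - 97.2000 = 91.3000°C.
In Rankine: 91.3000 × 1.8 + 491.67 = 656.01°R.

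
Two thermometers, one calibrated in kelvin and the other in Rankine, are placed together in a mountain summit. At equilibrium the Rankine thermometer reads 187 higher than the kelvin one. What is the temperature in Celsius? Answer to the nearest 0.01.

-39.40°C

Let x be the kelvin reading; then the Rankine reading is 1.8·x.
(1.8·x) - x = 187  ⇒  (0.8)·x = 187  ⇒  x = 233.7500 K.
In Celsius: 233.75 - 273.15 = -39.40°C.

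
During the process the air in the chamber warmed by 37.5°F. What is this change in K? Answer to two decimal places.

Only the scale ratio 5/9 matters for a change in temperature.
37.5 × 5/9 = 20.83.

20.83 K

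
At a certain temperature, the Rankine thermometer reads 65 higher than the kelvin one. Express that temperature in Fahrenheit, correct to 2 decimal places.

-313.42°F

Let x be the kelvin reading; then the Rankine reading is 1.8·x.
(1.8·x) - x = 65  ⇒  (0.8)·x = 65  ⇒  x = 81.2500 K.
In Celsius: 81.25 - 273.15 = -191.9000°C.
In Fahrenheit: -191.9000 × 1.8 + 32 = -313.42°F.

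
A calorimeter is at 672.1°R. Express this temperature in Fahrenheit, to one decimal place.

In Celsius: (672.1 - 491.67) × 5/9 = 100.2389°C.
In Fahrenheit: 100.2389 × 1.8 + 32 = 212.4°F.

212.4°F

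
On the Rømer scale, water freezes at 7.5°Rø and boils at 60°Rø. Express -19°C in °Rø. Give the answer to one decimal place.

-2.5°Rø

Linearly onto the Rømer scale: 7.5 + (-19.0000 / 100) × (60 - 7.5) = -2.5°Rø.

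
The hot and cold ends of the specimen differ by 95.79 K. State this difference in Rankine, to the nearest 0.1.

An interval of 1 K corresponds to 1.8°R.
95.79 × 1.8 = 172.4.

172.4°R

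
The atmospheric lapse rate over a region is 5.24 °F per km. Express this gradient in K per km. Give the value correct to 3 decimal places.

The quantity depends on a temperature interval, so only the ratio of degree sizes applies; the offset between the scales is irrelevant.
A change of 1°F is a change of 5/9 K, so 5.24 × 5/9 = 2.911.

2.911 K/km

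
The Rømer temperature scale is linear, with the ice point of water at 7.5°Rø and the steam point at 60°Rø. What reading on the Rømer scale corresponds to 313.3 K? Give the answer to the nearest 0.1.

First in Celsius: 313.3 - 273.15 = 40.1500°C.
Linearly onto the Rømer scale: 7.5 + (40.1500 / 100) × (60 - 7.5) = 28.6°Rø.

28.6°Rø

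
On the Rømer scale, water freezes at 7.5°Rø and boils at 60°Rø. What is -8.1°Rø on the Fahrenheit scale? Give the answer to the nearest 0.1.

-21.5°F

Linear interpolation between the fixed points: C = (-8.1 - 7.5) × 100 / (60 - 7.5) = -29.7143°C.
Then -29.7143 × 1.8 + 32 = -21.5°F.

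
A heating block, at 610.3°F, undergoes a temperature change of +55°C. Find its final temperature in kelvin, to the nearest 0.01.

649.43 K

Initial temperature in Celsius: (610.3 - 32) × 5/9 = 321.2778°C.
Final Celsius temperature: 321.2778 + 55.0000 = 376.2778°C.
In kelvin: 376.2778 + 273.15 = 649.43 K.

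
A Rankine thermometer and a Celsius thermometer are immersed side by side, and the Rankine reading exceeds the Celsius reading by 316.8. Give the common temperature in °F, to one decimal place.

-361.5°F

Let x be the Rankine reading; then the Celsius reading is 5/9·x - 273.15.
(5/9·x - 273.15) - x = -316.8  ⇒  (-4/9)·x = -43.65  ⇒  x = 98.2125°R.
In Celsius: (98.2125 - 491.67) × 5/9 = -218.5875°C.
In Fahrenheit: -218.5875 × 1.8 + 32 = -361.5°F.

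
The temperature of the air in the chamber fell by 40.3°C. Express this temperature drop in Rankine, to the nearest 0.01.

Only the scale ratio 1.8 matters for a change in temperature.
40.3 × 1.8 = 72.54.

72.54°R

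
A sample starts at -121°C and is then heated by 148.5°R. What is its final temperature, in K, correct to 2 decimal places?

The 148.5°R change is an interval, so only the factor 5/9 applies: +148.5 × 5/9 = +82.5000°C.
Final Celsius temperature: -121.0000 + 82.5000 = -38.5000°C.
In kelvin: -38.5000 + 273.15 = 234.65 K.

234.65 K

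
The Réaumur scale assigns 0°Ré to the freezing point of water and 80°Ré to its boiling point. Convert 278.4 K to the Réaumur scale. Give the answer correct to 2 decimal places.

4.20°Ré

First in Celsius: 278.4 - 273.15 = 5.2500°C.
Linearly onto the Réaumur scale: 0 + (5.2500 / 100) × (80 - 0) = 4.20°Ré.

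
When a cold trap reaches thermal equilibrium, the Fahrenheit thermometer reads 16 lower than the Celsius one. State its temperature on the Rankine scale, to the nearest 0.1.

383.7°R

Let x be the Celsius reading; then the Fahrenheit reading is 1.8·x + 32.
(1.8·x + 32) - x = -16  ⇒  (0.8)·x = -48  ⇒  x = -60.0000°C.
In Rankine: -60.0000 × 1.8 + 491.67 = 383.7°R.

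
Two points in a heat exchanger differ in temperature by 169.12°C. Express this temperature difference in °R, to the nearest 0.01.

304.42°R

An interval of 1°C corresponds to 1.8°R.
169.12 × 1.8 = 304.42.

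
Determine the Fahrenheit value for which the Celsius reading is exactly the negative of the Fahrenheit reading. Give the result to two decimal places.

Let F be the Fahrenheit reading. The Celsius reading is C = 5/9·F - 17.7778.
Require C = -1·F: 5/9·F - 17.7778 = -1·F.
(14/9)·F = 17.7778  ⇒  F = 11.43.

11.43°F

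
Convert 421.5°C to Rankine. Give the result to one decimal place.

1250.4°R

In Rankine: 421.5000 × 1.8 + 491.67 = 1250.4°R.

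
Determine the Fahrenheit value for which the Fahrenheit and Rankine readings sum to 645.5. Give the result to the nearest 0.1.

92.9°F

Let F be the Fahrenheit reading. The Rankine reading is R = 1·F + 459.67.
Require F + R = 645.5: (2)·F + 459.67 = 645.5.
F = (645.5 - 459.67) / (2) = 92.9.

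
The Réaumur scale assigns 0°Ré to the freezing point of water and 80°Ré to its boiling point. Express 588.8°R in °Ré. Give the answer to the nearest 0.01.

43.17°Ré

First in Celsius: (588.8 - 491.67) × 5/9 = 53.9611°C.
Linearly onto the Réaumur scale: 0 + (53.9611 / 100) × (80 - 0) = 43.17°Ré.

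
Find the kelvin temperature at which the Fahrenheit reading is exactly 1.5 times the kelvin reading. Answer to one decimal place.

Let K be the kelvin reading. The Fahrenheit reading is F = 1.8·K - 459.67.
Require F = 1.5·K: 1.8·K - 459.67 = 1.5·K.
(0.3)·K = 459.67  ⇒  K = 1532.2.

1532.2 K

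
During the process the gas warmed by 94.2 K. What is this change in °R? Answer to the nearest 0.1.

169.6°R

Only the scale ratio 1.8 matters for a change in temperature.
94.2 × 1.8 = 169.6.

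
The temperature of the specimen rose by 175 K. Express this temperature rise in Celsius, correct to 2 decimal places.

175.00°C

Kelvin and Celsius degrees are the same size, so the interval is unchanged: 175.00.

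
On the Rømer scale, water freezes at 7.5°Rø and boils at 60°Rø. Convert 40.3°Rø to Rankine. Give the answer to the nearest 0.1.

Linear interpolation between the fixed points: C = (40.3 - 7.5) × 100 / (60 - 7.5) = 62.4762°C.
Then 62.4762 × 1.8 + 491.67 = 604.1°R.

604.1°R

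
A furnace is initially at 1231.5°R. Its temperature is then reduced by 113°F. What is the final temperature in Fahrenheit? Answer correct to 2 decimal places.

Initial temperature in Celsius: (1231.5 - 491.67) × 5/9 = 411.0167°C.
The 113°F change is an interval, so only the factor 5/9 applies: -113 × 5/9 = -62.7778°C.
Final Celsius temperature: 411.0167 - 62.7778 = 348.2389°C.
In Fahrenheit: 348.2389 × 1.8 + 32 = 658.83°F.

658.83°F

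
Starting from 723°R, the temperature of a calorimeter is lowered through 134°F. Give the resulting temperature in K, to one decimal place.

327.2 K

Initial temperature in Celsius: (723 - 491.67) × 5/9 = 128.5167°C.
The 134°F change is an interval, so only the factor 5/9 applies: -134 × 5/9 = -74.4444°C.
Final Celsius temperature: 128.5167 - 74.4444 = 54.0722°C.
In kelvin: 54.0722 + 273.15 = 327.2 K.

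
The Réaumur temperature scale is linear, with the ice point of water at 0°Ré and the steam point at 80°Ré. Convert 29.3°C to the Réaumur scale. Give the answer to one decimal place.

Linearly onto the Réaumur scale: 0 + (29.3000 / 100) × (80 - 0) = 23.4°Ré.

23.4°Ré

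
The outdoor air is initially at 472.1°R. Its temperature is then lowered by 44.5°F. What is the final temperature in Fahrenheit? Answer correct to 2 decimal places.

-32.07°F

Initial temperature in Celsius: (472.1 - 491.67) × 5/9 = -10.8722°C.
The 44.5°F change is an interval, so only the factor 5/9 applies: -44.5 × 5/9 = -24.7222°C.
Final Celsius temperature: -10.8722 - 24.7222 = -35.5944°C.
In Fahrenheit: -35.5944 × 1.8 + 32 = -32.07°F.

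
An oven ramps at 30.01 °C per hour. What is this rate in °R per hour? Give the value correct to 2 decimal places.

Since only a temperature interval is involved, the additive offset between the scales drops out.
A change of 1°C is a change of 1.8°R, so 30.01 × 1.8 = 54.02.

54.02 °R/hour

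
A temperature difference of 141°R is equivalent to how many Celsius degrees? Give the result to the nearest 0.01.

78.33°C

An interval of 1°R corresponds to 5/9°C.
141 × 5/9 = 78.33.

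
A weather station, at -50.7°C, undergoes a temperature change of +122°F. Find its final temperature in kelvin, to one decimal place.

The 122°F change is an interval, so only the factor 5/9 applies: +122 × 5/9 = +67.7778°C.
Final Celsius temperature: -50.7000 + 67.7778 = 17.0778°C.
In kelvin: 17.0778 + 273.15 = 290.2 K.

290.2 K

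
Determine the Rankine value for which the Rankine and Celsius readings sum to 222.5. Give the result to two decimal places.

318.63°R

Let R be the Rankine reading. The Celsius reading is C = 5/9·R - 273.15.
Require R + C = 222.5: (14/9)·R - 273.15 = 222.5.
R = (222.5 + 273.15) / (14/9) = 318.63.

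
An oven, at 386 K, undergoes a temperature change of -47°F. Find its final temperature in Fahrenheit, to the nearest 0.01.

Initial temperature in Celsius: 386 - 273.15 = 112.8500°C.
The 47°F change is an interval, so only the factor 5/9 applies: -47 × 5/9 = -26.1111°C.
Final Celsius temperature: 112.8500 - 26.1111 = 86.7389°C.
In Fahrenheit: 86.7389 × 1.8 + 32 = 188.13°F.

188.13°F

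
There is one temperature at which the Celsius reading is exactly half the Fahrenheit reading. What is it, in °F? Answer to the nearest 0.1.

320.0°F

Let F be the Fahrenheit reading. The Celsius reading is C = 5/9·F - 17.7778.
Require C = 0.5·F: 5/9·F - 17.7778 = 0.5·F.
(1/18)·F = 17.7778  ⇒  F = 320.0.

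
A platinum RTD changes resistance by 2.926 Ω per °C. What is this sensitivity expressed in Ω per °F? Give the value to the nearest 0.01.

The quantity depends on a temperature interval, so only the ratio of degree sizes applies; the offset between the scales is irrelevant.
A change of 1°F is a change of 5/9°C, so per °F the value is 2.926 × 5/9 = 1.63.

1.63 Ω per °F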